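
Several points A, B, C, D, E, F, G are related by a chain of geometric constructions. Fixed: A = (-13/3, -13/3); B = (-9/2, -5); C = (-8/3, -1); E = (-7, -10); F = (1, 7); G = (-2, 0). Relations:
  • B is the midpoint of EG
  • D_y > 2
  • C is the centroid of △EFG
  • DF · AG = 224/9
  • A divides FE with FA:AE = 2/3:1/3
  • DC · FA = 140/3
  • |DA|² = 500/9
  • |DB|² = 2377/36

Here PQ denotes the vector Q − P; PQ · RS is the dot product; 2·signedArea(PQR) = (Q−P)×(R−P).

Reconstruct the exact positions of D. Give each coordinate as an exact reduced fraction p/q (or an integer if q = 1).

1. D_x = -1  [DF · AG = 224/9 ∩ DC · FA = 140/3]
2. D_y = 7/3  [DF · AG = 224/9 ∩ DC · FA = 140/3]
   → D = (-1, 7/3)

D = (-1, 7/3)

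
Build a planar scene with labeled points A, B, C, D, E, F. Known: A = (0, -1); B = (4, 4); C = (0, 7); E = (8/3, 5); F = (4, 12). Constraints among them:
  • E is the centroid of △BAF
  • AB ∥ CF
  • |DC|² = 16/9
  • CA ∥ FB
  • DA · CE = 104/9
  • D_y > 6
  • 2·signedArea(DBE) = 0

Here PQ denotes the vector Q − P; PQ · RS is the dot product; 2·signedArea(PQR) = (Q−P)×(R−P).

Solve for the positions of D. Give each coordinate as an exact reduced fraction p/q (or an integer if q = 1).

1. D_x = 16/15  [2·signedArea(DBE) = 0 ∩ DA · CE = 104/9]
2. D_y = 31/5  [2·signedArea(DBE) = 0 ∩ DA · CE = 104/9]
   → D = (16/15, 31/5)

D = (16/15, 31/5)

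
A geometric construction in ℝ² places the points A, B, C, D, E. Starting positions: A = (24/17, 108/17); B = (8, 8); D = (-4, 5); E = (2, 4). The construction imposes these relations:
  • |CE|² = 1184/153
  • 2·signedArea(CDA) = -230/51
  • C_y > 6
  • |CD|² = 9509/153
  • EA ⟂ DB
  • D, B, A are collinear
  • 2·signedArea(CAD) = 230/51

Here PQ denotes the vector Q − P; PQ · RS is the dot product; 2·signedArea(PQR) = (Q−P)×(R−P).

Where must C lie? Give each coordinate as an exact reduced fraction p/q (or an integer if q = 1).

C = (194/51, 104/17)

1. C_x = 194/51  [line 23/17·x + -92/17·y + 1426/51 = 0 ∩ |CD|² = 9509/153]
2. C_y = 104/17  [line 23/17·x + -92/17·y + 1426/51 = 0 ∩ |CD|² = 9509/153]
   → C = (194/51, 104/17)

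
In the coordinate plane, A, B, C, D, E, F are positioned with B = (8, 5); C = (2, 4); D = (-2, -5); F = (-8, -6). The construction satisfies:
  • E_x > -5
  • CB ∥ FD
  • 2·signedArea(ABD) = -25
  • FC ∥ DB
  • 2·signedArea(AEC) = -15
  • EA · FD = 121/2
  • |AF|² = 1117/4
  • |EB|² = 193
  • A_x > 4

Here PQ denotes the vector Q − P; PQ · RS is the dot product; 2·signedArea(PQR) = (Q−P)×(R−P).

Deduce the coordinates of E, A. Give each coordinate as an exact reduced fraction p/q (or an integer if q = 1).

1. A_x = 5  [line 10·x + -10·y + -5 = 0 ∩ |AF|² = 1117/4]
2. A_y = 9/2  [line 10·x + -10·y + -5 = 0 ∩ |AF|² = 1117/4]
   → A = (5, 9/2)
3. E_x = -4  [EA · FD = 121/2 ∩ 2·signedArea(AEC) = -15]
4. E_y = -2  [EA · FD = 121/2 ∩ 2·signedArea(AEC) = -15]
   → E = (-4, -2)

A = (5, 9/2)
E = (-4, -2)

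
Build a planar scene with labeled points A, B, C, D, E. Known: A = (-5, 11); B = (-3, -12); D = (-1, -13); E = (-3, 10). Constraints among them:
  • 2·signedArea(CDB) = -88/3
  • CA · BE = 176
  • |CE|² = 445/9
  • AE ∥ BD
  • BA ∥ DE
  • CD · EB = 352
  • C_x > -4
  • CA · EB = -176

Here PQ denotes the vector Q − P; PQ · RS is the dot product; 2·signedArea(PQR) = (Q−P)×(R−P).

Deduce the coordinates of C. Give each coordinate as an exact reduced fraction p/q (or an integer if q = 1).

C = (-11/3, 3)

1. C_x = -11/3  [2·signedArea(CDB) = -88/3 ∩ CA · BE = 176]
2. C_y = 3  [2·signedArea(CDB) = -88/3 ∩ CA · BE = 176]
   → C = (-11/3, 3)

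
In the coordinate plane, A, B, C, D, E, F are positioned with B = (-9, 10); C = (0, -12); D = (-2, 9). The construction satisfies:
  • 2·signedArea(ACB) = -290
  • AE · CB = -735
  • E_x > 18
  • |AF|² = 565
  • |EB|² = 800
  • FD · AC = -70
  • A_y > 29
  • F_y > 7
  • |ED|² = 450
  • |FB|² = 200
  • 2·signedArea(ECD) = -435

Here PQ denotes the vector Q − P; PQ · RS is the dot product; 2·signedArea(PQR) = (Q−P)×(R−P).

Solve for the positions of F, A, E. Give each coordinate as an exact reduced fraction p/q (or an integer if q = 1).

A = (-4, 30)
E = (19, 6)
F = (5, 8)

1. E_x = 19  [line -21·x + -2·y + 411 = 0 ∩ |EB|² = 800]
2. E_y = 6  [line -21·x + -2·y + 411 = 0 ∩ |EB|² = 800]
   → E = (19, 6)
3. A_x = -4  [2·signedArea(ACB) = -290 ∩ AE · CB = -735]
4. A_y = 30  [2·signedArea(ACB) = -290 ∩ AE · CB = -735]
   → A = (-4, 30)
5. F_x = 5  [line -4·x + 42·y + -316 = 0 ∩ |FB|² = 200]
6. F_y = 8  [line -4·x + 42·y + -316 = 0 ∩ |FB|² = 200]
   → F = (5, 8)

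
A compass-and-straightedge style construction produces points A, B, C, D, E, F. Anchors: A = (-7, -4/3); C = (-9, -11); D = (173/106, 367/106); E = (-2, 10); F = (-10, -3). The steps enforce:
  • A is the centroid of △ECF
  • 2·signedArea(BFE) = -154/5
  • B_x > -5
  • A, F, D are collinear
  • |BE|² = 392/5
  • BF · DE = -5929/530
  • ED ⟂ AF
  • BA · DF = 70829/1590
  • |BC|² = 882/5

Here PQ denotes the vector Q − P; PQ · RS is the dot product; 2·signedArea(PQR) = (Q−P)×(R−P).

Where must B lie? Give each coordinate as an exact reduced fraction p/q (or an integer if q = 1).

1. B_x = -24/5  [BF · DE = -5929/530 ∩ 2·signedArea(BFE) = -154/5]
2. B_y = 8/5  [BF · DE = -5929/530 ∩ 2·signedArea(BFE) = -154/5]
   → B = (-24/5, 8/5)

B = (-24/5, 8/5)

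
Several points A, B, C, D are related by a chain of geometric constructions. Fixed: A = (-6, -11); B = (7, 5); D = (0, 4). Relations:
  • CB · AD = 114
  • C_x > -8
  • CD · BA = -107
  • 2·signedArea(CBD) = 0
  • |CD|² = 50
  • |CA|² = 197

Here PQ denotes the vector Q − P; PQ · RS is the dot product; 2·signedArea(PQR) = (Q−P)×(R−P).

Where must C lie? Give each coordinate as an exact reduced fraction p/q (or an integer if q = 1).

1. C_x = -7  [2·signedArea(CBD) = 0 ∩ CD · BA = -107]
2. C_y = 3  [2·signedArea(CBD) = 0 ∩ CD · BA = -107]
   → C = (-7, 3)

C = (-7, 3)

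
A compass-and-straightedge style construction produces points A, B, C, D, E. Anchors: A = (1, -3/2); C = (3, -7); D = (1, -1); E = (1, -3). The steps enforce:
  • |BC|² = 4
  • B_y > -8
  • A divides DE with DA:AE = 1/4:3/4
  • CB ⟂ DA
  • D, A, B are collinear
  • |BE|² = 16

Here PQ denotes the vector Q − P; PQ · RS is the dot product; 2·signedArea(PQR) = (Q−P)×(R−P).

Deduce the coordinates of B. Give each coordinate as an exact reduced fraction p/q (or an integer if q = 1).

B = (1, -7)

1. B_x = 1  [D, A, B are collinear ∩ CB ⟂ DA]
2. B_y = -7  [D, A, B are collinear ∩ CB ⟂ DA]
   → B = (1, -7)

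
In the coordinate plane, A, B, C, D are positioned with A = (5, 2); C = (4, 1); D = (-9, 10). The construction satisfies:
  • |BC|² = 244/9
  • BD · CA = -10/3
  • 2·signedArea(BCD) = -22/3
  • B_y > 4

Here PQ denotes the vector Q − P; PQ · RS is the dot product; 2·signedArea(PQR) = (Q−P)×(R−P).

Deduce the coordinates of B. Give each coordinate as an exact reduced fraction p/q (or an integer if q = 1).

B = (0, 13/3)

1. B_x = 0  [BD · CA = -10/3 ∩ 2·signedArea(BCD) = -22/3]
2. B_y = 13/3  [BD · CA = -10/3 ∩ 2·signedArea(BCD) = -22/3]
   → B = (0, 13/3)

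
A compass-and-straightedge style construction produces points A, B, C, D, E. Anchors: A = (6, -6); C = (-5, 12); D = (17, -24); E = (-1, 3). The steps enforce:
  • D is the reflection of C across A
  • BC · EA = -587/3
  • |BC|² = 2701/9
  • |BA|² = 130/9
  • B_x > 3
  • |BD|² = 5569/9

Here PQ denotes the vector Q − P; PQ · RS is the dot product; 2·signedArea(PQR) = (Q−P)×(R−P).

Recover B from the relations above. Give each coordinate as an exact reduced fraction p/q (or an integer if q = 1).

B = (11/3, -3)

1. B_x = 11/3  [line -7·x + 9·y + 158/3 = 0 ∩ |BA|² = 130/9]
2. B_y = -3  [line -7·x + 9·y + 158/3 = 0 ∩ |BA|² = 130/9]
   → B = (11/3, -3)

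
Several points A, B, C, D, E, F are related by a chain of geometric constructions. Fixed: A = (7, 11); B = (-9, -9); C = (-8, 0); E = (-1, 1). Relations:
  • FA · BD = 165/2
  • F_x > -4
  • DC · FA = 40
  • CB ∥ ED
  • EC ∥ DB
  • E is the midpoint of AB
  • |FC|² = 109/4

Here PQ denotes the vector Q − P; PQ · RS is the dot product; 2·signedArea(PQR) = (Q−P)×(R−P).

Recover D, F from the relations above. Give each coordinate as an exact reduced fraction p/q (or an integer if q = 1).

D = (-2, -8)
F = (-3, -3/2)

1. D_x = -2  [EC ∥ DB ∩ CB ∥ ED]
2. D_y = -8  [EC ∥ DB ∩ CB ∥ ED]
   → D = (-2, -8)
3. F_x = -3  [FA · BD = 165/2 ∩ DC · FA = 40]
4. F_y = -3/2  [FA · BD = 165/2 ∩ DC · FA = 40]
   → F = (-3, -3/2)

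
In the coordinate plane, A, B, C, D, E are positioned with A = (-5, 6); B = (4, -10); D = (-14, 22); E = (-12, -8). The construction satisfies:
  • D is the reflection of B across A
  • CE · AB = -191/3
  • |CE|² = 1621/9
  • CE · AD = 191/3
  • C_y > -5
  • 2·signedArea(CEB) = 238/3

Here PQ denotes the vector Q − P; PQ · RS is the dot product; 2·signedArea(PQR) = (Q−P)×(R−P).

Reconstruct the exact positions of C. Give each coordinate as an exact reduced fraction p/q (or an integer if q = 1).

1. C_x = 1  [CE · AD = 191/3 ∩ 2·signedArea(CEB) = 238/3]
2. C_y = -14/3  [CE · AD = 191/3 ∩ 2·signedArea(CEB) = 238/3]
   → C = (1, -14/3)

C = (1, -14/3)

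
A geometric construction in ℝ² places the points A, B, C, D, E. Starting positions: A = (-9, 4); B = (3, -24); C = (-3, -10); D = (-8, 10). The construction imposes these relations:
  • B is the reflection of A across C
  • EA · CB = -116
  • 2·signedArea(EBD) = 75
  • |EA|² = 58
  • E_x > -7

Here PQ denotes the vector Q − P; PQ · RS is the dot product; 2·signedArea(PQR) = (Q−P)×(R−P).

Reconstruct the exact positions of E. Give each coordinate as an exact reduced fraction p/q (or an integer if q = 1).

E = (-6, -3)

1. E_x = -6  [EA · CB = -116 ∩ 2·signedArea(EBD) = 75]
2. E_y = -3  [EA · CB = -116 ∩ 2·signedArea(EBD) = 75]
   → E = (-6, -3)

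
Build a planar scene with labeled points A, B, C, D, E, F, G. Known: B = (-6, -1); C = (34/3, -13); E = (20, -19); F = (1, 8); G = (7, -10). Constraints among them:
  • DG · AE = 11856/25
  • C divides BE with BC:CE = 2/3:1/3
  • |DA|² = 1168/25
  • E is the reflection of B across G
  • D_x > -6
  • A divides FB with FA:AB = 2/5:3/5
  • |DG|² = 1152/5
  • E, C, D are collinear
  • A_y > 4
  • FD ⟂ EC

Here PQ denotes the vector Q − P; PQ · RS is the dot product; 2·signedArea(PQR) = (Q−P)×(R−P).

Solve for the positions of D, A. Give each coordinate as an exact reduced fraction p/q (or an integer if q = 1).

A = (-9/5, 22/5)
D = (-137/25, -34/25)

1. D_x = -137/25  [E, C, D are collinear ∩ FD ⟂ EC]
2. D_y = -34/25  [E, C, D are collinear ∩ FD ⟂ EC]
   → D = (-137/25, -34/25)
3. A_x = -9/5  [A divides FB with FA:AB = 2/5:3/5]
4. A_y = 22/5  [A divides FB with FA:AB = 2/5:3/5]
   → A = (-9/5, 22/5)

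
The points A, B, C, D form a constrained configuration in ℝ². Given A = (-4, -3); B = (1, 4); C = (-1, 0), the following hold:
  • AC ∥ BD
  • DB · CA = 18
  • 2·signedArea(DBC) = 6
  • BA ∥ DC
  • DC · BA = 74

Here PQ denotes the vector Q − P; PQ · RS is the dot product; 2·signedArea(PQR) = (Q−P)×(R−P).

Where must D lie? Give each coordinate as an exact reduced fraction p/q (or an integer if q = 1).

1. D_x = 4  [BA ∥ DC ∩ AC ∥ BD]
2. D_y = 7  [BA ∥ DC ∩ AC ∥ BD]
   → D = (4, 7)

D = (4, 7)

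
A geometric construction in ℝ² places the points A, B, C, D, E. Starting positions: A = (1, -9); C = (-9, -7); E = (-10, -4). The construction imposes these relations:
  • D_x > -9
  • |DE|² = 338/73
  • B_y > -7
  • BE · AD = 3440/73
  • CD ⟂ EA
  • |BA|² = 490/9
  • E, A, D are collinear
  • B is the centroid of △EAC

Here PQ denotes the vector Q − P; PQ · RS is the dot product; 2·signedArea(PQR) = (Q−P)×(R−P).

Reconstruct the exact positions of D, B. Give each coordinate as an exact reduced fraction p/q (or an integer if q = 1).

B = (-6, -20/3)
D = (-587/73, -357/73)

1. D_x = -587/73  [E, A, D are collinear ∩ CD ⟂ EA]
2. D_y = -357/73  [E, A, D are collinear ∩ CD ⟂ EA]
   → D = (-587/73, -357/73)
3. B_x = -6  [B is the centroid of △EAC]
4. B_y = -20/3  [B is the centroid of △EAC]
   → B = (-6, -20/3)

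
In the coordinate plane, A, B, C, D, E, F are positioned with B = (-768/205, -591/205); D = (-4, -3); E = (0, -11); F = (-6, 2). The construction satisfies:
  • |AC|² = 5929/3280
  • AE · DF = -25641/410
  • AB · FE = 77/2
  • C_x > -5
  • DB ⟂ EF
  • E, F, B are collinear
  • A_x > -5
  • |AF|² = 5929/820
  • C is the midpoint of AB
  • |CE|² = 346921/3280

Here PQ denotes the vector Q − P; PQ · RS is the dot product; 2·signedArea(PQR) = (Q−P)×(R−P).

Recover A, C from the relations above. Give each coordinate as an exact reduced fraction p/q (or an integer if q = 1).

A = (-999/205, -181/410)
C = (-1767/410, -1363/820)

1. A_x = -999/205  [AE · DF = -25641/410 ∩ AB · FE = 77/2]
2. A_y = -181/410  [AE · DF = -25641/410 ∩ AB · FE = 77/2]
   → A = (-999/205, -181/410)
3. C_x = -1767/410  [C is the midpoint of AB]
4. C_y = -1363/820  [C is the midpoint of AB]
   → C = (-1767/410, -1363/820)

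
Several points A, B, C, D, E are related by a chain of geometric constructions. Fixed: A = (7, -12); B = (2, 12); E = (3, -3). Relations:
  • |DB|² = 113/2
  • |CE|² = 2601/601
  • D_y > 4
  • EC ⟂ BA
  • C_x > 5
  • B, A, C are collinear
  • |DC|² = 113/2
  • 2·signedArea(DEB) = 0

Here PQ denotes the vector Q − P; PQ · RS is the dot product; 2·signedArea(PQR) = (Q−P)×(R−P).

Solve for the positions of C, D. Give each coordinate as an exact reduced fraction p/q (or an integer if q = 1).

1. C_x = 3027/601  [B, A, C are collinear ∩ EC ⟂ BA]
2. C_y = -1548/601  [B, A, C are collinear ∩ EC ⟂ BA]
   → C = (3027/601, -1548/601)
3. D_x = 5/2  [line -15·x + -1·y + 42 = 0 ∩ |DC|² = 113/2]
4. D_y = 9/2  [line -15·x + -1·y + 42 = 0 ∩ |DC|² = 113/2]
   → D = (5/2, 9/2)

C = (3027/601, -1548/601)
D = (5/2, 9/2)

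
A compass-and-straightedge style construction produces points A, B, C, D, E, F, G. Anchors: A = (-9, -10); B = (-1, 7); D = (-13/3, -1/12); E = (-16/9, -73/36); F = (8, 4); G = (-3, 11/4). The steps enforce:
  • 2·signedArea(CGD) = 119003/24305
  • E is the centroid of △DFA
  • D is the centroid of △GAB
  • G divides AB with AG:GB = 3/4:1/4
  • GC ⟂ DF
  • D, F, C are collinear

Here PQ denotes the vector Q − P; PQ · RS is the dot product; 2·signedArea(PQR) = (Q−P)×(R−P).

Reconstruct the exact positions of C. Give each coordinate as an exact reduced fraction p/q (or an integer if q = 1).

1. C_x = -55569/24305  [D, F, C are collinear ∩ GC ⟂ DF]
2. C_y = 57787/97220  [D, F, C are collinear ∩ GC ⟂ DF]
   → C = (-55569/24305, 57787/97220)

C = (-55569/24305, 57787/97220)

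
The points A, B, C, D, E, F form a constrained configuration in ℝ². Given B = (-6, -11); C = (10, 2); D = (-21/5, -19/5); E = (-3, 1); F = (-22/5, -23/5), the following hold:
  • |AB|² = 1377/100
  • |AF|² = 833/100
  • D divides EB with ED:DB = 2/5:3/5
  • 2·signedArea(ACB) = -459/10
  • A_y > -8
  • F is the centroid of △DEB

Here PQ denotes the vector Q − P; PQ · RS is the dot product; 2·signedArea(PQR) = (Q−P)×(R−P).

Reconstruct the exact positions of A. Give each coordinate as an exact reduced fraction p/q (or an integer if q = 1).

A = (-51/10, -37/5)

1. A_x = -51/10  [line 13·x + -16·y + -521/10 = 0 ∩ |AB|² = 1377/100]
2. A_y = -37/5  [line 13·x + -16·y + -521/10 = 0 ∩ |AB|² = 1377/100]
   → A = (-51/10, -37/5)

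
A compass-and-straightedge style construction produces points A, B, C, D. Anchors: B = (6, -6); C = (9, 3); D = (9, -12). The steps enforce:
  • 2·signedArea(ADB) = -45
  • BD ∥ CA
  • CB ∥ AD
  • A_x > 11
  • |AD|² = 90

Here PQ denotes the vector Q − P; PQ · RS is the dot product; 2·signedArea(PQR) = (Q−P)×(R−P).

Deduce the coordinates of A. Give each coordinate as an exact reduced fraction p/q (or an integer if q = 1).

A = (12, -3)

1. A_x = 12  [CB ∥ AD ∩ BD ∥ CA]
2. A_y = -3  [CB ∥ AD ∩ BD ∥ CA]
   → A = (12, -3)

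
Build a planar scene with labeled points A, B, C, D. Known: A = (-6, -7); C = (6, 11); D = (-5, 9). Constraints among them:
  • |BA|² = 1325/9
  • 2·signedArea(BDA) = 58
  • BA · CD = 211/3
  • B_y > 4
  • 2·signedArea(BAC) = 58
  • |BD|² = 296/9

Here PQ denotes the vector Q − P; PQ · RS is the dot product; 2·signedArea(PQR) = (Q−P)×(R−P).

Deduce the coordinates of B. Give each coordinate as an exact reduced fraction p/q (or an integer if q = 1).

B = (-5/3, 13/3)

1. B_x = -5/3  [2·signedArea(BDA) = 58 ∩ BA · CD = 211/3]
2. B_y = 13/3  [2·signedArea(BDA) = 58 ∩ BA · CD = 211/3]
   → B = (-5/3, 13/3)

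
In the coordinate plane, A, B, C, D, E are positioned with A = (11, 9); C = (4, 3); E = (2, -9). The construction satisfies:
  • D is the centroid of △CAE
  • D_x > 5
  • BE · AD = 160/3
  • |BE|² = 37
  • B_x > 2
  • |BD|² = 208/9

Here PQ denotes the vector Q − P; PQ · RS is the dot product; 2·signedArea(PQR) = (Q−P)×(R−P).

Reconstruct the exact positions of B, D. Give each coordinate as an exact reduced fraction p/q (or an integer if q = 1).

B = (3, -3)
D = (17/3, 1)

1. D_x = 17/3  [D is the centroid of △CAE]
2. D_y = 1  [D is the centroid of △CAE]
   → D = (17/3, 1)
3. B_x = 3  [line 16/3·x + 8·y + 8 = 0 ∩ |BD|² = 208/9]
4. B_y = -3  [line 16/3·x + 8·y + 8 = 0 ∩ |BD|² = 208/9]
   → B = (3, -3)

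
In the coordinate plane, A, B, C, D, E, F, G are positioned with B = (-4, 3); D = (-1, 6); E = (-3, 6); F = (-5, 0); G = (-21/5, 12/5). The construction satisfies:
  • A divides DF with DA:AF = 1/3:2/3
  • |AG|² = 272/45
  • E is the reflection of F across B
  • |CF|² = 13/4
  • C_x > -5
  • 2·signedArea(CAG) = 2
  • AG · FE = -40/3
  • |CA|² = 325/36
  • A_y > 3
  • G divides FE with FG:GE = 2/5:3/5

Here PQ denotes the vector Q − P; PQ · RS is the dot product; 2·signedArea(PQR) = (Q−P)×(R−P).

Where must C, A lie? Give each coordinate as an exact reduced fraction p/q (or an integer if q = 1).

1. A_x = -7/3  [A divides DF with DA:AF = 1/3:2/3]
2. A_y = 4  [A divides DF with DA:AF = 1/3:2/3]
   → A = (-7/3, 4)
3. C_x = -4  [line 8/5·x + -28/15·y + 46/5 = 0 ∩ |CF|² = 13/4]
4. C_y = 3/2  [line 8/5·x + -28/15·y + 46/5 = 0 ∩ |CF|² = 13/4]
   → C = (-4, 3/2)

A = (-7/3, 4)
C = (-4, 3/2)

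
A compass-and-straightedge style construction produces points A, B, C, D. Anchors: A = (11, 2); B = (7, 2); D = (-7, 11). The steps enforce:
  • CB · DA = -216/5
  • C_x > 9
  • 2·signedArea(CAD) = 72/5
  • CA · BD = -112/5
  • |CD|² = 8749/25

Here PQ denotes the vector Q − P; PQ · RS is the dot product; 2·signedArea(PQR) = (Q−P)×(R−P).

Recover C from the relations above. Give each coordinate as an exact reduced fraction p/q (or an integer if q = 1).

1. C_x = 47/5  [2·signedArea(CAD) = 72/5 ∩ CA · BD = -112/5]
2. C_y = 2  [2·signedArea(CAD) = 72/5 ∩ CA · BD = -112/5]
   → C = (47/5, 2)

C = (47/5, 2)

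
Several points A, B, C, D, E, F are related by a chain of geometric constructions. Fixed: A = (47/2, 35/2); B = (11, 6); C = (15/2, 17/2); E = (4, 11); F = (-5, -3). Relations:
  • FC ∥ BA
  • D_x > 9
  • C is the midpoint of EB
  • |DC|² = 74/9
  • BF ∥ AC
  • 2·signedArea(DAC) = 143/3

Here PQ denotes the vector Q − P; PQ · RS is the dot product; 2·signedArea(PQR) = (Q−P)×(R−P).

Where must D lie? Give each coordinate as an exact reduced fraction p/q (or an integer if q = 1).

1. D_x = 59/6  [line 9·x + -16·y + 125/6 = 0 ∩ |DC|² = 74/9]
2. D_y = 41/6  [line 9·x + -16·y + 125/6 = 0 ∩ |DC|² = 74/9]
   → D = (59/6, 41/6)

D = (59/6, 41/6)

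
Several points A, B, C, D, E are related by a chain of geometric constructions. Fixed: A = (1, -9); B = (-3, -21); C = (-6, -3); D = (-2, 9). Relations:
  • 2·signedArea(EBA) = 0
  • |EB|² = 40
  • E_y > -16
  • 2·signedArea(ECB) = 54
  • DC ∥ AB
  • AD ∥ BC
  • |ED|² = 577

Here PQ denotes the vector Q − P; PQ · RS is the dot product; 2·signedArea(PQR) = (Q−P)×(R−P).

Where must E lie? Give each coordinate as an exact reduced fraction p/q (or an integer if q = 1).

E = (-1, -15)

1. E_x = -1  [2·signedArea(EBA) = 0 ∩ 2·signedArea(ECB) = 54]
2. E_y = -15  [2·signedArea(EBA) = 0 ∩ 2·signedArea(ECB) = 54]
   → E = (-1, -15)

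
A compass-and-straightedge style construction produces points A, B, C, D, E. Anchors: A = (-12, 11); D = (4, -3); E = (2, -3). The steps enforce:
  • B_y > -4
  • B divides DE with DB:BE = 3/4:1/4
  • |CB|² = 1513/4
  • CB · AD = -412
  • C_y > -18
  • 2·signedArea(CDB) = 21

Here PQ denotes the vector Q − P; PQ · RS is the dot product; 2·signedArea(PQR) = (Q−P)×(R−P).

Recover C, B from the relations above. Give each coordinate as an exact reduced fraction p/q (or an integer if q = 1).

1. B_x = 5/2  [B divides DE with DB:BE = 3/4:1/4]
2. B_y = -3  [B divides DE with DB:BE = 3/4:1/4]
   → B = (5/2, -3)
3. C_x = 16  [CB · AD = -412 ∩ 2·signedArea(CDB) = 21]
4. C_y = -17  [CB · AD = -412 ∩ 2·signedArea(CDB) = 21]
   → C = (16, -17)

B = (5/2, -3)
C = (16, -17)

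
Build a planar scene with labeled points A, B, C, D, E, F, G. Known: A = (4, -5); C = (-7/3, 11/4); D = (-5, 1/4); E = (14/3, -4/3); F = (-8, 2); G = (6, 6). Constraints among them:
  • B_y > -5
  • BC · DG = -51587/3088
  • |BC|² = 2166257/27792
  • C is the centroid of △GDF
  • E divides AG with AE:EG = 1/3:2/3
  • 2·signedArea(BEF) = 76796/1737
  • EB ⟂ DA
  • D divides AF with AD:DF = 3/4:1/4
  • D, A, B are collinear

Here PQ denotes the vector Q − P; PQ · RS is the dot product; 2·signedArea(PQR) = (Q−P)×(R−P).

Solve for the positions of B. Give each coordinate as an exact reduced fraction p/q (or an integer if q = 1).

1. B_x = 560/193  [D, A, B are collinear ∩ EB ⟂ DA]
2. B_y = -2524/579  [D, A, B are collinear ∩ EB ⟂ DA]
   → B = (560/193, -2524/579)

B = (560/193, -2524/579)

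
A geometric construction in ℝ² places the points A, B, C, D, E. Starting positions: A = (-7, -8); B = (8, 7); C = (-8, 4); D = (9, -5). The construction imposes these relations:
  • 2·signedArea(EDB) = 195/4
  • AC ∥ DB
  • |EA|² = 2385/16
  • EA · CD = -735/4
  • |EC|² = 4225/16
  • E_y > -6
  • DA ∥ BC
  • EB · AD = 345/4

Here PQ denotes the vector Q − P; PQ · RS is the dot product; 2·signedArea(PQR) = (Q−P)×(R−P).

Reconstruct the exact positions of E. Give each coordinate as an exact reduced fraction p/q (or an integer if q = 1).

1. E_x = 5  [EA · CD = -735/4 ∩ 2·signedArea(EDB) = 195/4]
2. E_y = -23/4  [EA · CD = -735/4 ∩ 2·signedArea(EDB) = 195/4]
   → E = (5, -23/4)

E = (5, -23/4)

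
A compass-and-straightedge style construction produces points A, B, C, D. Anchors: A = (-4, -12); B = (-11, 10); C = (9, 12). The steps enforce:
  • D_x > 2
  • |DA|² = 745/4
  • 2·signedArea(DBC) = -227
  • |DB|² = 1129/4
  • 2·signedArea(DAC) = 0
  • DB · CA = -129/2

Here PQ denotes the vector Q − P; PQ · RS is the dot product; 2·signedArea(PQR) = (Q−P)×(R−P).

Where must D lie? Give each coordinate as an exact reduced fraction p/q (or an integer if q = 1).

1. D_x = 5/2  [2·signedArea(DAC) = 0 ∩ 2·signedArea(DBC) = -227]
2. D_y = 0  [2·signedArea(DAC) = 0 ∩ 2·signedArea(DBC) = -227]
   → D = (5/2, 0)

D = (5/2, 0)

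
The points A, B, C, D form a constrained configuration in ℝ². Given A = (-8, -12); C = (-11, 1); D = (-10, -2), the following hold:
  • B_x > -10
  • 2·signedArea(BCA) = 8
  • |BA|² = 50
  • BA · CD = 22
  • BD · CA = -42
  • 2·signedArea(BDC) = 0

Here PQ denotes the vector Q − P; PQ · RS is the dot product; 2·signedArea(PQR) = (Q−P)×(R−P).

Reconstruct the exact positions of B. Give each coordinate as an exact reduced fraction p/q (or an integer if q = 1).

1. B_x = -9  [2·signedArea(BDC) = 0 ∩ BD · CA = -42]
2. B_y = -5  [2·signedArea(BDC) = 0 ∩ BD · CA = -42]
   → B = (-9, -5)

B = (-9, -5)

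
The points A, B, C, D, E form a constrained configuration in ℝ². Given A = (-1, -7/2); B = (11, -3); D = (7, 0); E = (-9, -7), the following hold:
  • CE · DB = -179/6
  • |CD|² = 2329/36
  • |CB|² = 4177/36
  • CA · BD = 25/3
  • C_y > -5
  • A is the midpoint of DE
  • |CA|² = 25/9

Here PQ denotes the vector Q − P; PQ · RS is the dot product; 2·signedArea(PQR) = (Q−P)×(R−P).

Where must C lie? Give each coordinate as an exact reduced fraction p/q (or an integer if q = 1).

C = (1/3, -9/2)

1. C_x = 1/3  [line 4·x + -3·y + -89/6 = 0 ∩ |CA|² = 25/9]
2. C_y = -9/2  [line 4·x + -3·y + -89/6 = 0 ∩ |CA|² = 25/9]
   → C = (1/3, -9/2)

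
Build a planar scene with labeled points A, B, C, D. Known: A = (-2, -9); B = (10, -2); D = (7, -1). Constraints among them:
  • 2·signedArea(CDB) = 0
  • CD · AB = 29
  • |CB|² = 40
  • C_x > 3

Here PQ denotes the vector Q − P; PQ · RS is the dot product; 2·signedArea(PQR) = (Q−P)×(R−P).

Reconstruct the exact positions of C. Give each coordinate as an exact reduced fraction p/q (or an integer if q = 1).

C = (4, 0)

1. C_x = 4  [2·signedArea(CDB) = 0 ∩ CD · AB = 29]
2. C_y = 0  [2·signedArea(CDB) = 0 ∩ CD · AB = 29]
   → C = (4, 0)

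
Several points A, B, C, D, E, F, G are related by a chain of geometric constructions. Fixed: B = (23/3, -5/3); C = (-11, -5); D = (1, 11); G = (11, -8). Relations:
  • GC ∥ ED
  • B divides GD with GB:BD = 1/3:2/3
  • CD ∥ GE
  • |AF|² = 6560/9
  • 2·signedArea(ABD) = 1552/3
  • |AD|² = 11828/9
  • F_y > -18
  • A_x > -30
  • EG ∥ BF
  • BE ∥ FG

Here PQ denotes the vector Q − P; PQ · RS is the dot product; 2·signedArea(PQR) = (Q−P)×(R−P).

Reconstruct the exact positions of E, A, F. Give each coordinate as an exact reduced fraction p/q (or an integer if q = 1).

A = (-89/3, -25/3)
E = (23, 8)
F = (-13/3, -53/3)

1. E_x = 23  [GC ∥ ED ∩ CD ∥ GE]
2. E_y = 8  [GC ∥ ED ∩ CD ∥ GE]
   → E = (23, 8)
3. A_x = -89/3  [line -38/3·x + -20/3·y + -1294/3 = 0 ∩ |AD|² = 11828/9]
4. A_y = -25/3  [line -38/3·x + -20/3·y + -1294/3 = 0 ∩ |AD|² = 11828/9]
   → A = (-89/3, -25/3)
5. F_x = -13/3  [BE ∥ FG ∩ EG ∥ BF]
6. F_y = -53/3  [BE ∥ FG ∩ EG ∥ BF]
   → F = (-13/3, -53/3)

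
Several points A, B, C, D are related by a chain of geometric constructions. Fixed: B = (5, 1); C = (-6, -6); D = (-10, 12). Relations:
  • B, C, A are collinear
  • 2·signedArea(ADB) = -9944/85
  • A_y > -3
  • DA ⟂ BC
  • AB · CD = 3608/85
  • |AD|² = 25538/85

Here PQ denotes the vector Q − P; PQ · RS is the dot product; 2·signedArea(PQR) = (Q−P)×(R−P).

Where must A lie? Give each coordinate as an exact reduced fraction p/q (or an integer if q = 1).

1. A_x = -59/85  [B, C, A are collinear ∩ DA ⟂ BC]
2. A_y = -223/85  [B, C, A are collinear ∩ DA ⟂ BC]
   → A = (-59/85, -223/85)

A = (-59/85, -223/85)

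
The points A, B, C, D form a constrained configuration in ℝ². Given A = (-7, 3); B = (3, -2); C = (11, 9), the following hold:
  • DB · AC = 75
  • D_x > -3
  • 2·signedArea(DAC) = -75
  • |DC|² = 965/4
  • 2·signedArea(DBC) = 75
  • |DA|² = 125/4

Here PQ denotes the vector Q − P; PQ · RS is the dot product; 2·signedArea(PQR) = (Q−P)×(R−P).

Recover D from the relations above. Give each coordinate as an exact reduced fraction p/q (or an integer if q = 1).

1. D_x = -2  [2·signedArea(DBC) = 75 ∩ DB · AC = 75]
2. D_y = 1/2  [2·signedArea(DBC) = 75 ∩ DB · AC = 75]
   → D = (-2, 1/2)

D = (-2, 1/2)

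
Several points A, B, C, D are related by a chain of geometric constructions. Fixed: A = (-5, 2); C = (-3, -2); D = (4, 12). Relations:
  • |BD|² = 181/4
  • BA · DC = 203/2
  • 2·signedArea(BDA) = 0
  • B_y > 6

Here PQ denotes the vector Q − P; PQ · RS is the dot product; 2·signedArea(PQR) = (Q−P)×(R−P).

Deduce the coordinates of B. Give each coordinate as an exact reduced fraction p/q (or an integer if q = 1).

1. B_x = -1/2  [2·signedArea(BDA) = 0 ∩ BA · DC = 203/2]
2. B_y = 7  [2·signedArea(BDA) = 0 ∩ BA · DC = 203/2]
   → B = (-1/2, 7)

B = (-1/2, 7)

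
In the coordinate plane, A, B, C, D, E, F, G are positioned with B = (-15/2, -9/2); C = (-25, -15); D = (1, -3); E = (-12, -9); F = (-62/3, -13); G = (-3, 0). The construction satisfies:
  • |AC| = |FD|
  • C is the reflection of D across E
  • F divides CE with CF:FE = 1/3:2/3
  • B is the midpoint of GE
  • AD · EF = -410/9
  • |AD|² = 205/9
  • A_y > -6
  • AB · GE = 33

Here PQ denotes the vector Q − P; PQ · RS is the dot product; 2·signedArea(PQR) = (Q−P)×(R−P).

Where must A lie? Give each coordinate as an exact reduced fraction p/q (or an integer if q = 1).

1. A_x = -10/3  [AB · GE = 33 ∩ AD · EF = -410/9]
2. A_y = -5  [AB · GE = 33 ∩ AD · EF = -410/9]
   → A = (-10/3, -5)

A = (-10/3, -5)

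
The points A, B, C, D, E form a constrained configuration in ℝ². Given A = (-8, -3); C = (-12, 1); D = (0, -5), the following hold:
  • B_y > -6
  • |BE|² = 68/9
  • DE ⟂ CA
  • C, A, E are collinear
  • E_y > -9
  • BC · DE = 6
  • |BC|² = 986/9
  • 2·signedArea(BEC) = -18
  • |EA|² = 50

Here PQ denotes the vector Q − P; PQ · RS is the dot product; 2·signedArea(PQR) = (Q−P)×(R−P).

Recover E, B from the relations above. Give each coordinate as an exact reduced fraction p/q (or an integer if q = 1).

B = (-11/3, -16/3)
E = (-3, -8)

1. E_x = -3  [C, A, E are collinear ∩ DE ⟂ CA]
2. E_y = -8  [C, A, E are collinear ∩ DE ⟂ CA]
   → E = (-3, -8)
3. B_x = -11/3  [line -9·x + -9·y + -81 = 0 ∩ |BE|² = 68/9]
4. B_y = -16/3  [line -9·x + -9·y + -81 = 0 ∩ |BE|² = 68/9]
   → B = (-11/3, -16/3)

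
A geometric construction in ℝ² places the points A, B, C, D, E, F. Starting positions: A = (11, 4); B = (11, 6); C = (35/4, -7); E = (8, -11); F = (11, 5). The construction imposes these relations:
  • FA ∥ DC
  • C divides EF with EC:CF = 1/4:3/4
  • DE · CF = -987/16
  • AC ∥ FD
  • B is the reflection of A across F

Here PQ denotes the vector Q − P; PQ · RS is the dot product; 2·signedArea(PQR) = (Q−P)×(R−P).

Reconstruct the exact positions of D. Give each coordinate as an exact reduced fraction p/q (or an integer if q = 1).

1. D_x = 35/4  [FA ∥ DC ∩ AC ∥ FD]
2. D_y = -6  [FA ∥ DC ∩ AC ∥ FD]
   → D = (35/4, -6)

D = (35/4, -6)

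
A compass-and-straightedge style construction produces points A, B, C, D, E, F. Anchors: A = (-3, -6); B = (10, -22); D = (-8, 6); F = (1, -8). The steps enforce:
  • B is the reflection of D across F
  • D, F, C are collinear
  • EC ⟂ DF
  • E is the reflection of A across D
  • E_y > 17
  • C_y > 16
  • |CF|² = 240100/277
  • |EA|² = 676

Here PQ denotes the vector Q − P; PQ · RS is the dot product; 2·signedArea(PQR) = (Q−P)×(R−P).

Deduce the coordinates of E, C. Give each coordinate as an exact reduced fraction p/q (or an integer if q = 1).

C = (-4133/277, 4644/277)
E = (-13, 18)

1. E_x = -13  [E is the reflection of A across D]
2. E_y = 18  [E is the reflection of A across D]
   → E = (-13, 18)
3. C_x = -4133/277  [D, F, C are collinear ∩ EC ⟂ DF]
4. C_y = 4644/277  [D, F, C are collinear ∩ EC ⟂ DF]
   → C = (-4133/277, 4644/277)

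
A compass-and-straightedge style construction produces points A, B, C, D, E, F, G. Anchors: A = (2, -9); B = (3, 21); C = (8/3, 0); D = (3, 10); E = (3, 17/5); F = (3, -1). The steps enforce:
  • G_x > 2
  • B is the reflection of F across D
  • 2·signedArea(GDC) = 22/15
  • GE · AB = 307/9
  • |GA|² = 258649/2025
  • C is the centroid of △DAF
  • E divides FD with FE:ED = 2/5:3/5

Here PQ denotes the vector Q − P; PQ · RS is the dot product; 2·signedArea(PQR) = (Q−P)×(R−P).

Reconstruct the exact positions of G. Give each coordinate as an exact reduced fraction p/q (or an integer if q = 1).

G = (26/9, 34/15)

1. G_x = 26/9  [2·signedArea(GDC) = 22/15 ∩ GE · AB = 307/9]
2. G_y = 34/15  [2·signedArea(GDC) = 22/15 ∩ GE · AB = 307/9]
   → G = (26/9, 34/15)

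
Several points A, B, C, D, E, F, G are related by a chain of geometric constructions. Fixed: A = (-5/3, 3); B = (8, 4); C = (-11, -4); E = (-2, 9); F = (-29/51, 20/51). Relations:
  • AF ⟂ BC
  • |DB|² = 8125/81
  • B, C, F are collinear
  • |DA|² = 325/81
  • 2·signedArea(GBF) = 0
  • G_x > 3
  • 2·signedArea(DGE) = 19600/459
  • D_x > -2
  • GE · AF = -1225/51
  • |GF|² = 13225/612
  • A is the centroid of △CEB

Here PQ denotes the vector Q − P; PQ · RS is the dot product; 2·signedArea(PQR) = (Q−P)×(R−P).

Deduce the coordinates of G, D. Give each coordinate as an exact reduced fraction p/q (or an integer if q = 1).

1. G_x = 379/102  [line 184/51·x + -437/51·y + 92/17 = 0 ∩ |GF|² = 13225/612]
2. G_y = 112/51  [line 184/51·x + -437/51·y + 92/17 = 0 ∩ |GF|² = 13225/612]
   → G = (379/102, 112/51)
3. D_x = -14/9  [line -347/51·x + -583/102·y + -4469/918 = 0 ∩ |DA|² = 325/81]
4. D_y = 1  [line -347/51·x + -583/102·y + -4469/918 = 0 ∩ |DA|² = 325/81]
   → D = (-14/9, 1)

D = (-14/9, 1)
G = (379/102, 112/51)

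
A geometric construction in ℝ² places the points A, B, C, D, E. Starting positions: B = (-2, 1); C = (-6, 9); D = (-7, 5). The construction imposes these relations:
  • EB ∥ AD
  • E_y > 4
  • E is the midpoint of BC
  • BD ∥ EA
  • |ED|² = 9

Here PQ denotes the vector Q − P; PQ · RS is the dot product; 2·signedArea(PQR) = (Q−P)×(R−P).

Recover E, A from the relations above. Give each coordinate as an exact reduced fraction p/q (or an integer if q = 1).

A = (-9, 9)
E = (-4, 5)

1. E_x = -4  [E is the midpoint of BC]
2. E_y = 5  [E is the midpoint of BC]
   → E = (-4, 5)
3. A_x = -9  [EB ∥ AD ∩ BD ∥ EA]
4. A_y = 9  [EB ∥ AD ∩ BD ∥ EA]
   → A = (-9, 9)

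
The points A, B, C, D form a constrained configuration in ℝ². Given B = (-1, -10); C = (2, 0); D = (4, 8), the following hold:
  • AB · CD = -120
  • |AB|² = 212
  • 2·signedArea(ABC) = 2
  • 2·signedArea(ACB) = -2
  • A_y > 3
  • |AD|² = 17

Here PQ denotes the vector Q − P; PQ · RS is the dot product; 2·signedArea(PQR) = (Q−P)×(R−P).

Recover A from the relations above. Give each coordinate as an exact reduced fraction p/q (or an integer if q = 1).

1. A_x = 3  [2·signedArea(ACB) = -2 ∩ AB · CD = -120]
2. A_y = 4  [2·signedArea(ACB) = -2 ∩ AB · CD = -120]
   → A = (3, 4)

A = (3, 4)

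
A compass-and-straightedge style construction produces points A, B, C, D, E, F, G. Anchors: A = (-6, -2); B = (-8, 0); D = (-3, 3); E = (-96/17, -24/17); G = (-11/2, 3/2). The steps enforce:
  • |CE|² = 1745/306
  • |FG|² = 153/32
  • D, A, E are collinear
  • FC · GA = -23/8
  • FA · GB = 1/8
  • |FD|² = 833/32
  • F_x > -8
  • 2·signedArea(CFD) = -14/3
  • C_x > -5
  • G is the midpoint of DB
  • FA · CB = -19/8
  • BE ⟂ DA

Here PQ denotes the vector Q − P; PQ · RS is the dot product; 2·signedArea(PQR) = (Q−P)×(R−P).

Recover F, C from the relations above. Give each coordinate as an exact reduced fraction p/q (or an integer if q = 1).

1. F_x = -59/8  [line 5/2·x + 3/2·y + 143/8 = 0 ∩ |FD|² = 833/32]
2. F_y = 3/8  [line 5/2·x + 3/2·y + 143/8 = 0 ∩ |FD|² = 833/32]
   → F = (-59/8, 3/8)
3. C_x = -29/6  [2·signedArea(CFD) = -14/3 ∩ FA · CB = -19/8]
4. C_y = 5/6  [2·signedArea(CFD) = -14/3 ∩ FA · CB = -19/8]
   → C = (-29/6, 5/6)

C = (-29/6, 5/6)
F = (-59/8, 3/8)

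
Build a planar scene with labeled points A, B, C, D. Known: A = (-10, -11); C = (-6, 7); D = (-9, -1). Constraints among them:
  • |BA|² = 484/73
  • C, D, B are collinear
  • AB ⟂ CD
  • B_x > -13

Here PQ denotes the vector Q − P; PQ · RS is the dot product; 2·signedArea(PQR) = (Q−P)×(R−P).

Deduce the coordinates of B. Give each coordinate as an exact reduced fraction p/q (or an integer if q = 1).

B = (-906/73, -737/73)

1. B_x = -906/73  [C, D, B are collinear ∩ AB ⟂ CD]
2. B_y = -737/73  [C, D, B are collinear ∩ AB ⟂ CD]
   → B = (-906/73, -737/73)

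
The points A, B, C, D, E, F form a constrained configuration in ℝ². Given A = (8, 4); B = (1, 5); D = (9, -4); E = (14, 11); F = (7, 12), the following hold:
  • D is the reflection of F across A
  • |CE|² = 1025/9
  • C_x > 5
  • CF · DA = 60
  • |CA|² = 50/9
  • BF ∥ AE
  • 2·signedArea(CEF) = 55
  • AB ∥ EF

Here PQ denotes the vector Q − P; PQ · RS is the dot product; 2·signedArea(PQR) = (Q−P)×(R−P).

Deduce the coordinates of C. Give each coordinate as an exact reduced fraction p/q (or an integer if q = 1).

C = (17/3, 13/3)

1. C_x = 17/3  [2·signedArea(CEF) = 55 ∩ CF · DA = 60]
2. C_y = 13/3  [2·signedArea(CEF) = 55 ∩ CF · DA = 60]
   → C = (17/3, 13/3)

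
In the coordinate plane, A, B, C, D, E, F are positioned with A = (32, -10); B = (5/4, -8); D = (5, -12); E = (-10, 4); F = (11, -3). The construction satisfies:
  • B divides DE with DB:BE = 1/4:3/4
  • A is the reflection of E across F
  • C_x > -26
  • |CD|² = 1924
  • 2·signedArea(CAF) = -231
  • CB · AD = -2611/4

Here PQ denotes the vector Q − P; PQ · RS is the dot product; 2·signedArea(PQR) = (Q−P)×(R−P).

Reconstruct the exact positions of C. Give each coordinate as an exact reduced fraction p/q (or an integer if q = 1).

1. C_x = -25  [2·signedArea(CAF) = -231 ∩ CB · AD = -2611/4]
2. C_y = 20  [2·signedArea(CAF) = -231 ∩ CB · AD = -2611/4]
   → C = (-25, 20)

C = (-25, 20)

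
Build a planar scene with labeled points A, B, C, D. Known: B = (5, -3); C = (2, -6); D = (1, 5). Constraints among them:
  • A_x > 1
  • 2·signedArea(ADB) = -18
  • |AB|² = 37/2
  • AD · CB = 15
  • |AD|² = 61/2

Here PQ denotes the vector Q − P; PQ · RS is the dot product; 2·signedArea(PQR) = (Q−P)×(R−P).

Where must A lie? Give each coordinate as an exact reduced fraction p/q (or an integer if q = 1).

1. A_x = 3/2  [2·signedArea(ADB) = -18 ∩ AD · CB = 15]
2. A_y = -1/2  [2·signedArea(ADB) = -18 ∩ AD · CB = 15]
   → A = (3/2, -1/2)

A = (3/2, -1/2)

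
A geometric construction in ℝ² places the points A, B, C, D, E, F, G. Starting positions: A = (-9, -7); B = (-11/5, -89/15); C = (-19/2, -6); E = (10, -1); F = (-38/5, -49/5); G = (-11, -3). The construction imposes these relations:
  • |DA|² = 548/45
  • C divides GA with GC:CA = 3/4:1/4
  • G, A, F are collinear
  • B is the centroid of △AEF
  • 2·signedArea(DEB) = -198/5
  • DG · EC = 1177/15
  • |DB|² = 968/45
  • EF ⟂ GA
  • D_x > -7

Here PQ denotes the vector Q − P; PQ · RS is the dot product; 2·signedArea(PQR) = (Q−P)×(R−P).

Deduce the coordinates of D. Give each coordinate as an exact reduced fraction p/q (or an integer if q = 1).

1. D_x = -33/5  [2·signedArea(DEB) = -198/5 ∩ DG · EC = 1177/15]
2. D_y = -67/15  [2·signedArea(DEB) = -198/5 ∩ DG · EC = 1177/15]
   → D = (-33/5, -67/15)

D = (-33/5, -67/15)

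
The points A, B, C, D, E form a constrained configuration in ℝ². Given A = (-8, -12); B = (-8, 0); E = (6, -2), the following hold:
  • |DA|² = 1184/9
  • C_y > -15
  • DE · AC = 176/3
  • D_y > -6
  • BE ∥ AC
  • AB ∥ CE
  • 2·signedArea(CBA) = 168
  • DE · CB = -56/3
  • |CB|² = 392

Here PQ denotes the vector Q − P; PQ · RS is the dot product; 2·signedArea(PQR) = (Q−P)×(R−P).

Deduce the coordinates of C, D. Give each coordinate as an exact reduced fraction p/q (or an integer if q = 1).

C = (6, -14)
D = (4/3, -16/3)

1. C_x = 6  [AB ∥ CE ∩ BE ∥ AC]
2. C_y = -14  [AB ∥ CE ∩ BE ∥ AC]
   → C = (6, -14)
3. D_x = 4/3  [DE · CB = -56/3 ∩ DE · AC = 176/3]
4. D_y = -16/3  [DE · CB = -56/3 ∩ DE · AC = 176/3]
   → D = (4/3, -16/3)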